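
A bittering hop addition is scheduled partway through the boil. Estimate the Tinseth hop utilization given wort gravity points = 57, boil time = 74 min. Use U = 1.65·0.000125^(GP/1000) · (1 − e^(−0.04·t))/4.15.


bigness = 1.65·0.000125^(57/1000) = 0.9886
boil_factor = (1 − e^(−0.04·74))/4.15 = 0.2285
U = 0.9886 · 0.2285

0.2259


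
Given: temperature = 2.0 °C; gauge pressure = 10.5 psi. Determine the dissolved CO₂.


vols = (P + 14.695)·(0.01821 + 0.09011·e^(−0.04·T))
vols = (10.5 + 14.695)·(0.01821 + 0.09011·e^(−0.04·2.0))

2.5546 volumes


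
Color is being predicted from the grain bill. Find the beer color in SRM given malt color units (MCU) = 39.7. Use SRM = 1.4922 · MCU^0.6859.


SRM = 1.4922 · 39.7^0.6859

18.6396 SRM


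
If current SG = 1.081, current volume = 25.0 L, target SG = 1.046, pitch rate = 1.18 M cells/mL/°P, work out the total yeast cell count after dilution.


V_w = V·((SG_c−1)/(SG_t−1)−1);  °P = 259 − 259/SG_t;  cells = rate·(V+V_w)·°P
V_w = 25.0·((1.081−1)/(1.046−1)−1) = 19.0217
V_final = 25.0 + 19.0217 = 44.0217
°P = 259 − 259/1.046 = 11.3901
cells = 1.18·44.0217·11.3901

591.6640 billion cells


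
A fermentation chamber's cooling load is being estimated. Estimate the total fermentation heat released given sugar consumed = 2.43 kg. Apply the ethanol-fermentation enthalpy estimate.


Q = m_sugar · 590 kJ/kg
Q = 2.43 · 590

1433.7000 kJ


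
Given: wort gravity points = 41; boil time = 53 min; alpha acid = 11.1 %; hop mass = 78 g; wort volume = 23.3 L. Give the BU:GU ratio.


U = 1.65·0.000125^(GP/1000)·(1−e^(−0.04t))/4.15;  IBU = (α/100)·m·U·1000/V;  BU:GU = IBU/GP
U = 1.65·0.000125^(41/1000)·(1−e^(−0.04·53))/4.15 = 0.2420
IBU = (11.1/100)·78·0.2420·1000/23.3 = 89.9369
BU:GU = 89.9369/41

2.1936


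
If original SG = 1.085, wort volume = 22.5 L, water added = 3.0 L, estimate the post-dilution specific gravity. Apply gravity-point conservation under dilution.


SG_new = 1 + (SG_old − 1)·V_old/(V_old + V_water)
pts = (1.085 − 1)·1000·22.5/(22.5 + 3.0) = 75.0000
SG_new = 1 + 75.0000/1000

1.0750


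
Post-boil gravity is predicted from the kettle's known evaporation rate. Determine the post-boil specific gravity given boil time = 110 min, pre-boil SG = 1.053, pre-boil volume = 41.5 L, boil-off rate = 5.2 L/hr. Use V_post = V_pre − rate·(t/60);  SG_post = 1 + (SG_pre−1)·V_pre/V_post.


V_post = 41.5 − 5.2·(110/60) = 31.9667
SG_post = 1 + (1.053 − 1)·41.5/31.9667

1.0688


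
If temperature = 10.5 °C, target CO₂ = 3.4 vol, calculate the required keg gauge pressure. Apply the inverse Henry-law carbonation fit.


psi = vols/(0.01821 + 0.09011·e^(−0.04·T)) − 14.695
psi = 3.4/(0.01821 + 0.09011·e^(−0.04·10.5)) − 14.695

29.2233 psi


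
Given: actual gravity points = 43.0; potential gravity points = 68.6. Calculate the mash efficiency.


efficiency = actual / potential × 100
efficiency = 43.0 / 68.6 × 100

62.6822 %


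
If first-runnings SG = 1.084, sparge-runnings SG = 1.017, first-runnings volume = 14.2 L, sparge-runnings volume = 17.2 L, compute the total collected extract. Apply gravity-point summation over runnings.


total = Σ (SG_i − 1)·1000·V_i
first = (1.084 − 1)·1000·14.2 = 1192.8000
sparge = (1.017 − 1)·1000·17.2 = 292.4000
total = 1192.8000 + 292.4000

1485.2000 gravity·L


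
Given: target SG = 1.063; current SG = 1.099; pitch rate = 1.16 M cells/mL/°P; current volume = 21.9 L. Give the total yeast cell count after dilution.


V_w = V·((SG_c−1)/(SG_t−1)−1);  °P = 259 − 259/SG_t;  cells = rate·(V+V_w)·°P
V_w = 21.9·((1.099−1)/(1.063−1)−1) = 12.5143
V_final = 21.9 + 12.5143 = 34.4143
°P = 259 − 259/1.063 = 15.3500
cells = 1.16·34.4143·15.3500

612.7789 billion cells


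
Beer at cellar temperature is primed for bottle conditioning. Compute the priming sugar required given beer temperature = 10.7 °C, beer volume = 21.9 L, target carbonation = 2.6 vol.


residual = 14.695·(0.01821 + 0.09011·e^(−0.04·T));  sugar = (target − residual)·4.0·V
residual = 14.695·(0.01821 + 0.09011·e^(−0.04·10.7)) = 1.1307
sugar = (2.6 − 1.1307)·4.0·21.9

128.7104 g


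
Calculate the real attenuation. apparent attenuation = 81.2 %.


RA = AA · 0.8192
RA = 81.2 · 0.8192

66.5190 %


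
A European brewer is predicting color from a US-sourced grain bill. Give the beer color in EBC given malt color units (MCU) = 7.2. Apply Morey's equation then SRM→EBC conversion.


SRM = 1.4922·MCU^0.6859;  EBC = SRM·1.97
SRM = 1.4922·7.2^0.6859 = 5.7792
EBC = 5.7792·1.97

11.3851 EBC


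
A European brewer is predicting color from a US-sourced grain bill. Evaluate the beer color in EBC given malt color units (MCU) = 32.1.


SRM = 1.4922·MCU^0.6859;  EBC = SRM·1.97
SRM = 1.4922·32.1^0.6859 = 16.1116
EBC = 16.1116·1.97

31.7399 EBC


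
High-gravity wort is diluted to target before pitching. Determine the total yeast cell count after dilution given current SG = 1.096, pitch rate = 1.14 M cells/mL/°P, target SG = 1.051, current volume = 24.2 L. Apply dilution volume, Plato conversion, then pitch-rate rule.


V_w = V·((SG_c−1)/(SG_t−1)−1);  °P = 259 − 259/SG_t;  cells = rate·(V+V_w)·°P
V_w = 24.2·((1.096−1)/(1.051−1)−1) = 21.3529
V_final = 24.2 + 21.3529 = 45.5529
°P = 259 − 259/1.051 = 12.5680
cells = 1.14·45.5529·12.5680

652.6623 billion cells


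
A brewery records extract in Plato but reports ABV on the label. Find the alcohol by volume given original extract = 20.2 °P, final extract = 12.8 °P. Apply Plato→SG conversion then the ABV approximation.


SG = 259/(259 − P);  ABV = (OG − FG)·131.25
OG = 259/(259 − 20.2) = 1.0846
FG = 259/(259 − 12.8) = 1.0520
ABV = (1.0846 − 1.0520)·131.25

4.2787 % ABV


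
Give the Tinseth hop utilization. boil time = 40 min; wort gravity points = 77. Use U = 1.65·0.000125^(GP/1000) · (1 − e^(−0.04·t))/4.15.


bigness = 1.65·0.000125^(77/1000) = 0.8259
boil_factor = (1 − e^(−0.04·40))/4.15 = 0.1923
U = 0.8259 · 0.1923

0.1588


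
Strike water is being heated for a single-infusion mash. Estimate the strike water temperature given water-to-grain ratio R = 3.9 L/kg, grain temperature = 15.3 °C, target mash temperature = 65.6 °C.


T_strike = (0.41/R)·(T_mash − T_grain) + T_mash
T_strike = (0.41/3.9)·(65.6 − 15.3) + 65.6

70.8879 °C


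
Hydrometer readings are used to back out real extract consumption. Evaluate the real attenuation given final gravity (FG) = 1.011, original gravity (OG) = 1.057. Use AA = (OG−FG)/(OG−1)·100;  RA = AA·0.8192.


AA = (1.057 − 1.011)/(1.057 − 1)·100 = 80.7018
RA = 80.7018·0.8192

66.1109 %


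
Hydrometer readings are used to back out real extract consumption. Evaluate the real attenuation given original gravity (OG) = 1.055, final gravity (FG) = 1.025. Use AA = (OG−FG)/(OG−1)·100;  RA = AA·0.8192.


AA = (1.055 − 1.025)/(1.055 − 1)·100 = 54.5455
RA = 54.5455·0.8192

44.6836 %


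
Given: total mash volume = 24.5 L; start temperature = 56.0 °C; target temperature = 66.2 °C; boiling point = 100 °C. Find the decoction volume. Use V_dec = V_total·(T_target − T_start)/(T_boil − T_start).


V_dec = 24.5·(66.2 − 56.0)/(100 − 56.0)

5.6795 L


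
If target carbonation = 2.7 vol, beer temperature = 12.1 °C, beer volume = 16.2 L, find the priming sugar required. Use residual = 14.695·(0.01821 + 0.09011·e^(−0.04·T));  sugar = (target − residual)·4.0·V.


residual = 14.695·(0.01821 + 0.09011·e^(−0.04·12.1)) = 1.0837
sugar = (2.7 − 1.0837)·4.0·16.2

104.7364 g


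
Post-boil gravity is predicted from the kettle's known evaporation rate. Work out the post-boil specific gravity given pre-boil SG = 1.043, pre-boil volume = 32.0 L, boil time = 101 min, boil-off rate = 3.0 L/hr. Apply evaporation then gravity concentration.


V_post = V_pre − rate·(t/60);  SG_post = 1 + (SG_pre−1)·V_pre/V_post
V_post = 32.0 − 3.0·(101/60) = 26.9500
SG_post = 1 + (1.043 − 1)·32.0/26.9500

1.0511


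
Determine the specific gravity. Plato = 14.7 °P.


SG = 259/(259 − P)
SG = 259/(259 − 14.7)

1.0602


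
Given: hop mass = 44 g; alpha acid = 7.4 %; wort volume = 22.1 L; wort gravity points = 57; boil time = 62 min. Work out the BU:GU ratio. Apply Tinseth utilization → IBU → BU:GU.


U = 1.65·0.000125^(GP/1000)·(1−e^(−0.04t))/4.15;  IBU = (α/100)·m·U·1000/V;  BU:GU = IBU/GP
U = 1.65·0.000125^(57/1000)·(1−e^(−0.04·62))/4.15 = 0.2183
IBU = (7.4/100)·44·0.2183·1000/22.1 = 32.1565
BU:GU = 32.1565/57

0.5641


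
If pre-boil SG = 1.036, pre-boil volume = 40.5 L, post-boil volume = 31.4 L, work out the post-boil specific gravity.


SG_post = 1 + (SG_pre − 1)·V_pre/V_post
pts_pre = (1.036 − 1)·1000 = 36.0000
pts_post = 36.0000·40.5/31.4 = 46.4331
SG_post = 1 + 46.4331/1000

1.0464


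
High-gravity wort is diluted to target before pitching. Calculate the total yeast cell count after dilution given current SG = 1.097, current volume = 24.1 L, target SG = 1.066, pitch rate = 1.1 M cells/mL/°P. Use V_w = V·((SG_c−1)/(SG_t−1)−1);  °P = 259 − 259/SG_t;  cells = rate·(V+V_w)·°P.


V_w = 24.1·((1.097−1)/(1.066−1)−1) = 11.3197
V_final = 24.1 + 11.3197 = 35.4197
°P = 259 − 259/1.066 = 16.0356
cells = 1.1·35.4197·16.0356

624.7755 billion cells


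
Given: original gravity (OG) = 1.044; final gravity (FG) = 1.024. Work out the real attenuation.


AA = (OG−FG)/(OG−1)·100;  RA = AA·0.8192
AA = (1.044 − 1.024)/(1.044 − 1)·100 = 45.4545
RA = 45.4545·0.8192

37.2364 %


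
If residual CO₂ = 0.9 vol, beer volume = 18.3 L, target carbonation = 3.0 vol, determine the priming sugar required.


sugar = (target − residual)·4.0·V
sugar = (3.0 − 0.9)·4.0·18.3

153.7200 g


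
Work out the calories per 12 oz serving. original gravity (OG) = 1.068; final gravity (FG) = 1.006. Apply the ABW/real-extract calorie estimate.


ABW = (OG−FG)·131.25·0.79/FG;  °P = 259 − 259/SG (for OG→OE and FG→AE);  RE = 0.1808·OE + 0.8192·AE;  Cal = (6.9·ABW + 4·(RE−0.1))·FG·3.55
ABW = (1.068 − 1.006)·131.25·0.79/1.006 = 6.3903
OE = 259 − 259/1.068 = 16.4906 °P
AE = 259 − 259/1.006 = 1.5447 °P
RE = 0.1808·16.4906 + 0.8192·1.5447 = 4.2470 °P
Cal = (6.9·6.3903 + 4·(4.2470−0.1))·1.006·3.55

216.7092 kcal


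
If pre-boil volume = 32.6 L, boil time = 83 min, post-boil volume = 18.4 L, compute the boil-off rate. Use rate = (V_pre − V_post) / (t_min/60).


rate = (32.6 − 18.4) / (83/60)

10.2651 L/hr


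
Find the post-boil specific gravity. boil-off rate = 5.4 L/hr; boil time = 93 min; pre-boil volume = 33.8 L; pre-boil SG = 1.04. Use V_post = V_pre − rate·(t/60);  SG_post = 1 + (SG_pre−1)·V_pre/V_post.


V_post = 33.8 − 5.4·(93/60) = 25.4300
SG_post = 1 + (1.04 − 1)·33.8/25.4300

1.0532


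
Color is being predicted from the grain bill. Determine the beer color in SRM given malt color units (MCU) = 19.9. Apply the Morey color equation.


SRM = 1.4922 · MCU^0.6859
SRM = 1.4922 · 19.9^0.6859

11.6067 SRM


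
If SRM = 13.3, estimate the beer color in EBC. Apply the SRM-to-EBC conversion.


EBC = SRM · 1.97
EBC = 13.3 · 1.97

26.2010 EBC


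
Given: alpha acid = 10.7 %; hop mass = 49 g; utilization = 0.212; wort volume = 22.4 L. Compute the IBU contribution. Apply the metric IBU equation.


IBU = (α/100)·mass·U·1000 / V
IBU = (10.7/100)·49·0.212·1000 / 22.4

49.6212 IBU


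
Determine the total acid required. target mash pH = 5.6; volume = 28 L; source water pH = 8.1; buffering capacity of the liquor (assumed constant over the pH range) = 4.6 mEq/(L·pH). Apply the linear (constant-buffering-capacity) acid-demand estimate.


acid = buffering capacity · (pH_source − pH_target) · V
acid = 4.6 · (8.1 − 5.6) · 28

322.0000 mEq


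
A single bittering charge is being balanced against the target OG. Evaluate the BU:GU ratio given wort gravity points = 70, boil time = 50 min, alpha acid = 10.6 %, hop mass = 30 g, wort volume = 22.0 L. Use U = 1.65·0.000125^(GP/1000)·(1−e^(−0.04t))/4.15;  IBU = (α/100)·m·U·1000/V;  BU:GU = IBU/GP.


U = 1.65·0.000125^(70/1000)·(1−e^(−0.04·50))/4.15 = 0.1833
IBU = (10.6/100)·30·0.1833·1000/22.0 = 26.4894
BU:GU = 26.4894/70

0.3784


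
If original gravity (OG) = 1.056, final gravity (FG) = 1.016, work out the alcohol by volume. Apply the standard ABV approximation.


ABV = (OG − FG) · 131.25
ABV = (1.056 − 1.016) · 131.25

5.2500 % ABV


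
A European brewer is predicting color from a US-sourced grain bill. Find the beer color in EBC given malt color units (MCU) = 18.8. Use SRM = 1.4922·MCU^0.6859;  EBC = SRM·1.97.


SRM = 1.4922·18.8^0.6859 = 11.1628
EBC = 11.1628·1.97

21.9907 EBC


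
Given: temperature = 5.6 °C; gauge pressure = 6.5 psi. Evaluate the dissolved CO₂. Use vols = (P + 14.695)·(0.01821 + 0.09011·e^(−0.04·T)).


vols = (6.5 + 14.695)·(0.01821 + 0.09011·e^(−0.04·5.6))

1.9126 volumes


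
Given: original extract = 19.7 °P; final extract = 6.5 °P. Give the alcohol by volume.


SG = 259/(259 − P);  ABV = (OG − FG)·131.25
OG = 259/(259 − 19.7) = 1.0823
FG = 259/(259 − 6.5) = 1.0257
ABV = (1.0823 − 1.0257)·131.25

7.4262 % ABV


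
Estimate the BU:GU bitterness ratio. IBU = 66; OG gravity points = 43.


BU:GU = IBU / OG_points
BU:GU = 66 / 43

1.5349


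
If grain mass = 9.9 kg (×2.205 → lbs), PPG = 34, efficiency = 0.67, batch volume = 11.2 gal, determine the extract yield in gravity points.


points = lbs × PPG × eff / vol
lbs = 9.9 × 2.205 = 21.8295
points = 21.8295 × 34 × 0.67 / 11.2

44.3996 points


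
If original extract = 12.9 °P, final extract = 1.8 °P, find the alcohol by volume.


SG = 259/(259 − P);  ABV = (OG − FG)·131.25
OG = 259/(259 − 12.9) = 1.0524
FG = 259/(259 − 1.8) = 1.0070
ABV = (1.0524 − 1.0070)·131.25

5.9613 % ABV


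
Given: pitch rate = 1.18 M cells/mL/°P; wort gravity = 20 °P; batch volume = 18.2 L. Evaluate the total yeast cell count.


cells (billions) = rate · V_L · °P
cells = 1.18 · 18.2 · 20

429.5200 billion cells


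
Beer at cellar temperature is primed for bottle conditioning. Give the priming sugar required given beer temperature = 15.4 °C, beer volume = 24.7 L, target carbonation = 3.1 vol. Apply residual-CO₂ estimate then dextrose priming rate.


residual = 14.695·(0.01821 + 0.09011·e^(−0.04·T));  sugar = (target − residual)·4.0·V
residual = 14.695·(0.01821 + 0.09011·e^(−0.04·15.4)) = 0.9828
sugar = (3.1 − 0.9828)·4.0·24.7

209.1814 g


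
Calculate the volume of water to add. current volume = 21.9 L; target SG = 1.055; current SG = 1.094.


V_water = V·((SG_curr − 1)/(SG_target − 1) − 1)
V_water = 21.9·((1.094 − 1)/(1.055 − 1) − 1)

15.5291 L


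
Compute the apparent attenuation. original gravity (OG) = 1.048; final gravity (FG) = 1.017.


AA = (OG − FG)/(OG − 1) · 100
AA = (1.048 − 1.017)/(1.048 − 1) · 100

64.5833 %


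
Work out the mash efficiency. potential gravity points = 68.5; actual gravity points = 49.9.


efficiency = actual / potential × 100
efficiency = 49.9 / 68.5 × 100

72.8467 %


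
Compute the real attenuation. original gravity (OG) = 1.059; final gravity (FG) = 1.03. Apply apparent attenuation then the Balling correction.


AA = (OG−FG)/(OG−1)·100;  RA = AA·0.8192
AA = (1.059 − 1.03)/(1.059 − 1)·100 = 49.1525
RA = 49.1525·0.8192

40.2658 %


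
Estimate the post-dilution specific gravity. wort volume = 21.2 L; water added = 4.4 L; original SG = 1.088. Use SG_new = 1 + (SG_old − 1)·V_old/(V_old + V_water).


pts = (1.088 − 1)·1000·21.2/(21.2 + 4.4) = 72.8750
SG_new = 1 + 72.8750/1000

1.0729


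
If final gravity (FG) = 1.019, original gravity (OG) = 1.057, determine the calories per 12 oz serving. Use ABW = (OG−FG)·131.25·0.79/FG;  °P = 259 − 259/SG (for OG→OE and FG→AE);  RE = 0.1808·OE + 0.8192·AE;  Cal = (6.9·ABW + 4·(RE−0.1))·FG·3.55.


ABW = (1.057 − 1.019)·131.25·0.79/1.019 = 3.8667
OE = 259 − 259/1.057 = 13.9669 °P
AE = 259 − 259/1.019 = 4.8292 °P
RE = 0.1808·13.9669 + 0.8192·4.8292 = 6.4813 °P
Cal = (6.9·3.8667 + 4·(6.4813−0.1))·1.019·3.55

188.8499 kcal


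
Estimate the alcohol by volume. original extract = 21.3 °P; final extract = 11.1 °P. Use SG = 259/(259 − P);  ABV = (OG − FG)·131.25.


OG = 259/(259 − 21.3) = 1.0896
FG = 259/(259 − 11.1) = 1.0448
ABV = (1.0896 − 1.0448)·131.25

5.8843 % ABV


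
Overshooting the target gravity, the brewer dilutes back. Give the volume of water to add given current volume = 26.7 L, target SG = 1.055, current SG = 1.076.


V_water = V·((SG_curr − 1)/(SG_target − 1) − 1)
V_water = 26.7·((1.076 − 1)/(1.055 − 1) − 1)

10.1945 L


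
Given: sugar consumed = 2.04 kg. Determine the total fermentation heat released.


Q = m_sugar · 590 kJ/kg
Q = 2.04 · 590

1203.6000 kJ


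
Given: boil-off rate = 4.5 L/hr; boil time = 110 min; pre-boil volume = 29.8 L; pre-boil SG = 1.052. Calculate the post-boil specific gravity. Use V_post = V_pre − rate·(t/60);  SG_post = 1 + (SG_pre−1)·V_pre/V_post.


V_post = 29.8 − 4.5·(110/60) = 21.5500
SG_post = 1 + (1.052 − 1)·29.8/21.5500

1.0719


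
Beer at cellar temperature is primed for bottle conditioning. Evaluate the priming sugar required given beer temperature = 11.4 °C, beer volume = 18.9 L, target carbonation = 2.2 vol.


residual = 14.695·(0.01821 + 0.09011·e^(−0.04·T));  sugar = (target − residual)·4.0·V
residual = 14.695·(0.01821 + 0.09011·e^(−0.04·11.4)) = 1.1069
sugar = (2.2 − 1.1069)·4.0·18.9

82.6406 g


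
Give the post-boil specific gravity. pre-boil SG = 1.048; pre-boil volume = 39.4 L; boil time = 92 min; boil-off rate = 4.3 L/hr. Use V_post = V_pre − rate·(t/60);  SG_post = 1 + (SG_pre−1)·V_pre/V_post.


V_post = 39.4 − 4.3·(92/60) = 32.8067
SG_post = 1 + (1.048 − 1)·39.4/32.8067

1.0576


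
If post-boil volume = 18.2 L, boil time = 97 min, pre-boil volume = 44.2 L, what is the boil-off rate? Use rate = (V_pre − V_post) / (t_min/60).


rate = (44.2 − 18.2) / (97/60)

16.0825 L/hr


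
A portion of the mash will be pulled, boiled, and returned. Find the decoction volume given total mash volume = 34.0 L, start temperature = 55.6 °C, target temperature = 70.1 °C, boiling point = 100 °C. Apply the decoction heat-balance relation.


V_dec = V_total·(T_target − T_start)/(T_boil − T_start)
V_dec = 34.0·(70.1 − 55.6)/(100 − 55.6)

11.1036 L


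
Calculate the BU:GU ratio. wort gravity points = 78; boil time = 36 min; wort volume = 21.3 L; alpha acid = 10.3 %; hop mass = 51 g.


U = 1.65·0.000125^(GP/1000)·(1−e^(−0.04t))/4.15;  IBU = (α/100)·m·U·1000/V;  BU:GU = IBU/GP
U = 1.65·0.000125^(78/1000)·(1−e^(−0.04·36))/4.15 = 0.1505
IBU = (10.3/100)·51·0.1505·1000/21.3 = 37.1183
BU:GU = 37.1183/78

0.4759


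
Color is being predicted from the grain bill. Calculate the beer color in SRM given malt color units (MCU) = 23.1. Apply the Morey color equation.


SRM = 1.4922 · MCU^0.6859
SRM = 1.4922 · 23.1^0.6859

12.8567 SRM


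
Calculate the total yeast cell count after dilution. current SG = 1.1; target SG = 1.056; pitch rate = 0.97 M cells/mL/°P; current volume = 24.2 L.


V_w = V·((SG_c−1)/(SG_t−1)−1);  °P = 259 − 259/SG_t;  cells = rate·(V+V_w)·°P
V_w = 24.2·((1.1−1)/(1.056−1)−1) = 19.0143
V_final = 24.2 + 19.0143 = 43.2143
°P = 259 − 259/1.056 = 13.7348
cells = 0.97·43.2143·13.7348

575.7354 billion cells


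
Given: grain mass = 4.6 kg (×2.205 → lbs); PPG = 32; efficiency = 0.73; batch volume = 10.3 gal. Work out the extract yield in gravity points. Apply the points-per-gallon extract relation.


points = lbs × PPG × eff / vol
lbs = 4.6 × 2.205 = 10.1430
points = 10.1430 × 32 × 0.73 / 10.3

23.0039 points


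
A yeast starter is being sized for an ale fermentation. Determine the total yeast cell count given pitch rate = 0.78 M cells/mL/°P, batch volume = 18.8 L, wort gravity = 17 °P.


cells (billions) = rate · V_L · °P
cells = 0.78 · 18.8 · 17

249.2880 billion cells


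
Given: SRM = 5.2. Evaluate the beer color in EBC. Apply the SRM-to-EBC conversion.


EBC = SRM · 1.97
EBC = 5.2 · 1.97

10.2440 EBC


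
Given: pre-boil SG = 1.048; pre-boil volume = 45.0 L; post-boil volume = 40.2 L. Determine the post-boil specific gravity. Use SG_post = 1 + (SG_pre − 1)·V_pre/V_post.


pts_pre = (1.048 − 1)·1000 = 48.0000
pts_post = 48.0000·45.0/40.2 = 53.7313
SG_post = 1 + 53.7313/1000

1.0537


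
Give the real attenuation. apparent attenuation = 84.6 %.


RA = AA · 0.8192
RA = 84.6 · 0.8192

69.3043 %


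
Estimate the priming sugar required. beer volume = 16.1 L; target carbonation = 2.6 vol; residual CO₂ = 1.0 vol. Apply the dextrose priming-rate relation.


sugar = (target − residual)·4.0·V
sugar = (2.6 − 1.0)·4.0·16.1

103.0400 g


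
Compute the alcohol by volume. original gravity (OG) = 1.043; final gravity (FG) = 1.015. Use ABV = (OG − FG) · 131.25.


ABV = (1.043 − 1.015) · 131.25

3.6750 % ABV


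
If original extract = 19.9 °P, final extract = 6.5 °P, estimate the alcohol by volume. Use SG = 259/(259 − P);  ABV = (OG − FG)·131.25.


OG = 259/(259 − 19.9) = 1.0832
FG = 259/(259 − 6.5) = 1.0257
ABV = (1.0832 − 1.0257)·131.25

7.5451 % ABV


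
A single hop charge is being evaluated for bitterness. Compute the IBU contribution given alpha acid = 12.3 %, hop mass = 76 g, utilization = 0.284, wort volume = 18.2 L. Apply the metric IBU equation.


IBU = (α/100)·mass·U·1000 / V
IBU = (12.3/100)·76·0.284·1000 / 18.2

145.8699 IBU


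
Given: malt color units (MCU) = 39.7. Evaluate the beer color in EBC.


SRM = 1.4922·MCU^0.6859;  EBC = SRM·1.97
SRM = 1.4922·39.7^0.6859 = 18.6396
EBC = 18.6396·1.97

36.7201 EBC


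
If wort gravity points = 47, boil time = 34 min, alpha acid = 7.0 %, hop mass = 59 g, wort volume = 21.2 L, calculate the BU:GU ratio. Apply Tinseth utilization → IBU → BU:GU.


U = 1.65·0.000125^(GP/1000)·(1−e^(−0.04t))/4.15;  IBU = (α/100)·m·U·1000/V;  BU:GU = IBU/GP
U = 1.65·0.000125^(47/1000)·(1−e^(−0.04·34))/4.15 = 0.1937
IBU = (7.0/100)·59·0.1937·1000/21.2 = 37.7391
BU:GU = 37.7391/47

0.8030


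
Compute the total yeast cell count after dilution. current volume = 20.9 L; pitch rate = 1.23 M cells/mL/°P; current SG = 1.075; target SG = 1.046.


V_w = V·((SG_c−1)/(SG_t−1)−1);  °P = 259 − 259/SG_t;  cells = rate·(V+V_w)·°P
V_w = 20.9·((1.075−1)/(1.046−1)−1) = 13.1761
V_final = 20.9 + 13.1761 = 34.0761
°P = 259 − 259/1.046 = 11.3901
cells = 1.23·34.0761·11.3901

477.3982 billion cells


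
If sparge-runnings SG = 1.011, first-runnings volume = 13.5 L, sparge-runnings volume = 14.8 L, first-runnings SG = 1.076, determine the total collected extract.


total = Σ (SG_i − 1)·1000·V_i
first = (1.076 − 1)·1000·13.5 = 1026.0000
sparge = (1.011 − 1)·1000·14.8 = 162.8000
total = 1026.0000 + 162.8000

1188.8000 gravity·L


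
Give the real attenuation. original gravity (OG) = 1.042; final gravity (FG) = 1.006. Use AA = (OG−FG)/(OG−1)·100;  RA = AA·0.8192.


AA = (1.042 − 1.006)/(1.042 − 1)·100 = 85.7143
RA = 85.7143·0.8192

70.2171 %


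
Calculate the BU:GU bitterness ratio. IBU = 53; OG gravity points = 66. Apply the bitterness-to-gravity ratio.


BU:GU = IBU / OG_points
BU:GU = 53 / 66

0.8030


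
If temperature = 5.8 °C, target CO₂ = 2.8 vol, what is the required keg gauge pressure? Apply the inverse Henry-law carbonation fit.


psi = vols/(0.01821 + 0.09011·e^(−0.04·T)) − 14.695
psi = 2.8/(0.01821 + 0.09011·e^(−0.04·5.8)) − 14.695

16.5333 psi


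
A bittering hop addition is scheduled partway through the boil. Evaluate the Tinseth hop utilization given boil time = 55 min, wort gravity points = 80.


U = 1.65·0.000125^(GP/1000) · (1 − e^(−0.04·t))/4.15
bigness = 1.65·0.000125^(80/1000) = 0.8040
boil_factor = (1 − e^(−0.04·55))/4.15 = 0.2143
U = 0.8040 · 0.2143

0.1723


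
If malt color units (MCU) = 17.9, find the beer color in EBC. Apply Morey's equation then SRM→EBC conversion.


SRM = 1.4922·MCU^0.6859;  EBC = SRM·1.97
SRM = 1.4922·17.9^0.6859 = 10.7934
EBC = 10.7934·1.97

21.2630 EBC


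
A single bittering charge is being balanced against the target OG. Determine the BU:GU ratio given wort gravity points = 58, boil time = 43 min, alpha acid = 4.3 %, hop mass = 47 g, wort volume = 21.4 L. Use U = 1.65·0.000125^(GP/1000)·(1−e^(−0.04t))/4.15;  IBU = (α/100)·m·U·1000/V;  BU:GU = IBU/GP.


U = 1.65·0.000125^(58/1000)·(1−e^(−0.04·43))/4.15 = 0.1938
IBU = (4.3/100)·47·0.1938·1000/21.4 = 18.3028
BU:GU = 18.3028/58

0.3156


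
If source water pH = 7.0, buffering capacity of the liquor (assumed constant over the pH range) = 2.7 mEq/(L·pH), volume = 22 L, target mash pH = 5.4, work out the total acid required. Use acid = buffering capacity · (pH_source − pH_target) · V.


acid = 2.7 · (7.0 − 5.4) · 22

95.0400 mEq


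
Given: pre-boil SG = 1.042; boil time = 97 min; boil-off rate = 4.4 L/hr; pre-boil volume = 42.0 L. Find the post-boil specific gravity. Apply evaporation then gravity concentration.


V_post = V_pre − rate·(t/60);  SG_post = 1 + (SG_pre−1)·V_pre/V_post
V_post = 42.0 − 4.4·(97/60) = 34.8867
SG_post = 1 + (1.042 − 1)·42.0/34.8867

1.0506


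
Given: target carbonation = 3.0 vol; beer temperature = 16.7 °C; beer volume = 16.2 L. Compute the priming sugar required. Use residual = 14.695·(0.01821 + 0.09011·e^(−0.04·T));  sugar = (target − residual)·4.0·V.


residual = 14.695·(0.01821 + 0.09011·e^(−0.04·16.7)) = 0.9465
sugar = (3.0 − 0.9465)·4.0·16.2

133.0642 g


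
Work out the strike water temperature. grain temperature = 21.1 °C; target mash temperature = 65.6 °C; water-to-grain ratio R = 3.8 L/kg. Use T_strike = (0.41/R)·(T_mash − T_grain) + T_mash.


T_strike = (0.41/3.8)·(65.6 − 21.1) + 65.6

70.4013 °C


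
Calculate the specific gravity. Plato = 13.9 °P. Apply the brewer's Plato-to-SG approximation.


SG = 259/(259 − P)
SG = 259/(259 − 13.9)

1.0567


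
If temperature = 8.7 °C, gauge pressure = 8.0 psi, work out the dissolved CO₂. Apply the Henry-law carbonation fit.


vols = (P + 14.695)·(0.01821 + 0.09011·e^(−0.04·T))
vols = (8.0 + 14.695)·(0.01821 + 0.09011·e^(−0.04·8.7))

1.8573 volumes


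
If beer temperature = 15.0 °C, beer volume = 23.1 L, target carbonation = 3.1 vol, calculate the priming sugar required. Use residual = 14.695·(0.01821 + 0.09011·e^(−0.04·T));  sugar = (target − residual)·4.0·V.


residual = 14.695·(0.01821 + 0.09011·e^(−0.04·15.0)) = 0.9943
sugar = (3.1 − 0.9943)·4.0·23.1

194.5654 g


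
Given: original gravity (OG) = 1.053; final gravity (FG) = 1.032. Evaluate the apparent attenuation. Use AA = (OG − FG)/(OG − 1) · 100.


AA = (1.053 − 1.032)/(1.053 − 1) · 100

39.6226 %


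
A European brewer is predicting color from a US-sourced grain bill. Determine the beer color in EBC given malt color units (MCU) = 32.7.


SRM = 1.4922·MCU^0.6859;  EBC = SRM·1.97
SRM = 1.4922·32.7^0.6859 = 16.3176
EBC = 16.3176·1.97

32.1456 EBC


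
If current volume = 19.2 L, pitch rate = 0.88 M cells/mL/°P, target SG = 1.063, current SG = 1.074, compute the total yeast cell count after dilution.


V_w = V·((SG_c−1)/(SG_t−1)−1);  °P = 259 − 259/SG_t;  cells = rate·(V+V_w)·°P
V_w = 19.2·((1.074−1)/(1.063−1)−1) = 3.3524
V_final = 19.2 + 3.3524 = 22.5524
°P = 259 − 259/1.063 = 15.3500
cells = 0.88·22.5524·15.3500

304.6366 billion cells


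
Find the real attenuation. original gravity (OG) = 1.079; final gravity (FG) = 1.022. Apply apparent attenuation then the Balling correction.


AA = (OG−FG)/(OG−1)·100;  RA = AA·0.8192
AA = (1.079 − 1.022)/(1.079 − 1)·100 = 72.1519
RA = 72.1519·0.8192

59.1068 %


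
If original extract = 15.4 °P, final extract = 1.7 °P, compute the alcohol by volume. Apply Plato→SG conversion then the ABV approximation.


SG = 259/(259 − P);  ABV = (OG − FG)·131.25
OG = 259/(259 − 15.4) = 1.0632
FG = 259/(259 − 1.7) = 1.0066
ABV = (1.0632 − 1.0066)·131.25

7.4302 % ABV


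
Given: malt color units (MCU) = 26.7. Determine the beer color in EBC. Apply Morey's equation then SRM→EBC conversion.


SRM = 1.4922·MCU^0.6859;  EBC = SRM·1.97
SRM = 1.4922·26.7^0.6859 = 14.1994
EBC = 14.1994·1.97

27.9729 EBC


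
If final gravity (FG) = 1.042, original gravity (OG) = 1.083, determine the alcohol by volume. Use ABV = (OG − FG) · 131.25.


ABV = (1.083 − 1.042) · 131.25

5.3812 % ABV


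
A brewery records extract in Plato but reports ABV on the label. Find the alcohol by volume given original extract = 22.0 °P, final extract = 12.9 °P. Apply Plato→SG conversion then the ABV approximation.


SG = 259/(259 − P);  ABV = (OG − FG)·131.25
OG = 259/(259 − 22.0) = 1.0928
FG = 259/(259 − 12.9) = 1.0524
ABV = (1.0928 − 1.0524)·131.25

5.3037 % ABV


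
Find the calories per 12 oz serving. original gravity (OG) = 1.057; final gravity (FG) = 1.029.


ABW = (OG−FG)·131.25·0.79/FG;  °P = 259 − 259/SG (for OG→OE and FG→AE);  RE = 0.1808·OE + 0.8192·AE;  Cal = (6.9·ABW + 4·(RE−0.1))·FG·3.55
ABW = (1.057 − 1.029)·131.25·0.79/1.029 = 2.8214
OE = 259 − 259/1.057 = 13.9669 °P
AE = 259 − 259/1.029 = 7.2993 °P
RE = 0.1808·13.9669 + 0.8192·7.2993 = 8.5048 °P
Cal = (6.9·2.8214 + 4·(8.5048−0.1))·1.029·3.55

193.9246 kcal


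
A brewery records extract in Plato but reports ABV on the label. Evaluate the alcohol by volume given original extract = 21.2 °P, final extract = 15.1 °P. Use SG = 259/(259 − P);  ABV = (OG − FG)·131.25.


OG = 259/(259 − 21.2) = 1.0892
FG = 259/(259 − 15.1) = 1.0619
ABV = (1.0892 − 1.0619)·131.25

3.5752 % ABV


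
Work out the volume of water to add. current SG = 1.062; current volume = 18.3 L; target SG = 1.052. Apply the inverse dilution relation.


V_water = V·((SG_curr − 1)/(SG_target − 1) − 1)
V_water = 18.3·((1.062 − 1)/(1.052 − 1) − 1)

3.5192 L


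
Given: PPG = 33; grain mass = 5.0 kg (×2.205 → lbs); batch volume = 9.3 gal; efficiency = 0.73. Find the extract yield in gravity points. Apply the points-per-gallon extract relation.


points = lbs × PPG × eff / vol
lbs = 5.0 × 2.205 = 11.0250
points = 11.0250 × 33 × 0.73 / 9.3

28.5583 points


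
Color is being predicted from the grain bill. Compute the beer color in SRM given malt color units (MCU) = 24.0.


SRM = 1.4922 · MCU^0.6859
SRM = 1.4922 · 24.0^0.6859

13.1982 SRM


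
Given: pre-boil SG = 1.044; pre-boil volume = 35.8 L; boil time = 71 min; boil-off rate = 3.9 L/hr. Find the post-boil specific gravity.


V_post = V_pre − rate·(t/60);  SG_post = 1 + (SG_pre−1)·V_pre/V_post
V_post = 35.8 − 3.9·(71/60) = 31.1850
SG_post = 1 + (1.044 − 1)·35.8/31.1850

1.0505


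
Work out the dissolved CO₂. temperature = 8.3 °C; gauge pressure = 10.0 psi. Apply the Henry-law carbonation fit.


vols = (P + 14.695)·(0.01821 + 0.09011·e^(−0.04·T))
vols = (10.0 + 14.695)·(0.01821 + 0.09011·e^(−0.04·8.3))

2.0463 volumes


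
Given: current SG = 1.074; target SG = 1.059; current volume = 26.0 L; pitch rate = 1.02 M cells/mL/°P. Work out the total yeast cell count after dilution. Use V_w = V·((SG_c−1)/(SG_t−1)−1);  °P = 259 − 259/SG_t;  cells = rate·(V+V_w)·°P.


V_w = 26.0·((1.074−1)/(1.059−1)−1) = 6.6102
V_final = 26.0 + 6.6102 = 32.6102
°P = 259 − 259/1.059 = 14.4297
cells = 1.02·32.6102·14.4297

479.9644 billion cells


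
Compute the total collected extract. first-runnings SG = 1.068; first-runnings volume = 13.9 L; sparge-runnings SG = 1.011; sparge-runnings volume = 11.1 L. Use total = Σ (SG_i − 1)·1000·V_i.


first = (1.068 − 1)·1000·13.9 = 945.2000
sparge = (1.011 − 1)·1000·11.1 = 122.1000
total = 945.2000 + 122.1000

1067.3000 gravity·L


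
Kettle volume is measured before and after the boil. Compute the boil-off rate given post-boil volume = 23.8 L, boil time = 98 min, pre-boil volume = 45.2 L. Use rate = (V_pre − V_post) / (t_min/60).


rate = (45.2 − 23.8) / (98/60)

13.1020 L/hr


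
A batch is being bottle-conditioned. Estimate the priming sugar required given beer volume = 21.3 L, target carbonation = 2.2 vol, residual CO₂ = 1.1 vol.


sugar = (target − residual)·4.0·V
sugar = (2.2 − 1.1)·4.0·21.3

93.7200 g


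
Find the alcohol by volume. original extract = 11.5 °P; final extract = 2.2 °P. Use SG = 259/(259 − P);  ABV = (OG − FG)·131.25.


OG = 259/(259 − 11.5) = 1.0465
FG = 259/(259 − 2.2) = 1.0086
ABV = (1.0465 − 1.0086)·131.25

4.9741 % ABV


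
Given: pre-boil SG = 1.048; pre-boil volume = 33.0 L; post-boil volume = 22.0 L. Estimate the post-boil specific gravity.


SG_post = 1 + (SG_pre − 1)·V_pre/V_post
pts_pre = (1.048 − 1)·1000 = 48.0000
pts_post = 48.0000·33.0/22.0 = 72.0000
SG_post = 1 + 72.0000/1000

1.0720


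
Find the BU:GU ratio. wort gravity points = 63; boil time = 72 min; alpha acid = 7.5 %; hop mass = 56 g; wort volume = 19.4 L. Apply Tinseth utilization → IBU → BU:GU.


U = 1.65·0.000125^(GP/1000)·(1−e^(−0.04t))/4.15;  IBU = (α/100)·m·U·1000/V;  BU:GU = IBU/GP
U = 1.65·0.000125^(63/1000)·(1−e^(−0.04·72))/4.15 = 0.2130
IBU = (7.5/100)·56·0.2130·1000/19.4 = 46.1210
BU:GU = 46.1210/63

0.7321


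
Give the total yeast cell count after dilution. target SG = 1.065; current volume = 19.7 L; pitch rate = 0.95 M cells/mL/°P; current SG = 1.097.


V_w = V·((SG_c−1)/(SG_t−1)−1);  °P = 259 − 259/SG_t;  cells = rate·(V+V_w)·°P
V_w = 19.7·((1.097−1)/(1.065−1)−1) = 9.6985
V_final = 19.7 + 9.6985 = 29.3985
°P = 259 − 259/1.065 = 15.8075
cells = 0.95·29.3985·15.8075

441.4807 billion cells


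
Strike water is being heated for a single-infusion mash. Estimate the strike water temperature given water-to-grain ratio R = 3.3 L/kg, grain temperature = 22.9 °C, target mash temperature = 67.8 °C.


T_strike = (0.41/R)·(T_mash − T_grain) + T_mash
T_strike = (0.41/3.3)·(67.8 − 22.9) + 67.8

73.3785 °C


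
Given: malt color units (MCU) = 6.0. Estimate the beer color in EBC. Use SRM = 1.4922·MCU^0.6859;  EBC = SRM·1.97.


SRM = 1.4922·6.0^0.6859 = 5.0999
EBC = 5.0999·1.97

10.0468 EBC


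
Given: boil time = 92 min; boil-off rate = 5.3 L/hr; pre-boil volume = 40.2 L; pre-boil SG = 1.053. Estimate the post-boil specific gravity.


V_post = V_pre − rate·(t/60);  SG_post = 1 + (SG_pre−1)·V_pre/V_post
V_post = 40.2 − 5.3·(92/60) = 32.0733
SG_post = 1 + (1.053 − 1)·40.2/32.0733

1.0664


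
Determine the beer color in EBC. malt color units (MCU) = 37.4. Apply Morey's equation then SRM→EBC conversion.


SRM = 1.4922·MCU^0.6859;  EBC = SRM·1.97
SRM = 1.4922·37.4^0.6859 = 17.8920
EBC = 17.8920·1.97

35.2473 EBC


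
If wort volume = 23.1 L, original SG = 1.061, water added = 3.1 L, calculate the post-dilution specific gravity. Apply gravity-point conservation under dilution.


SG_new = 1 + (SG_old − 1)·V_old/(V_old + V_water)
pts = (1.061 − 1)·1000·23.1/(23.1 + 3.1) = 53.7824
SG_new = 1 + 53.7824/1000

1.0538


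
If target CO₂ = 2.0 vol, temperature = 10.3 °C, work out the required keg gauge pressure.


psi = vols/(0.01821 + 0.09011·e^(−0.04·T)) − 14.695
psi = 2.0/(0.01821 + 0.09011·e^(−0.04·10.3)) − 14.695

10.9816 psi


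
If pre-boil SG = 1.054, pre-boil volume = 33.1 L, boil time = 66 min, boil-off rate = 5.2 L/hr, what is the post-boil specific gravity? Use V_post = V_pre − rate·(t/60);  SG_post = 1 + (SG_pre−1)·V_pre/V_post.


V_post = 33.1 − 5.2·(66/60) = 27.3800
SG_post = 1 + (1.054 − 1)·33.1/27.3800

1.0653


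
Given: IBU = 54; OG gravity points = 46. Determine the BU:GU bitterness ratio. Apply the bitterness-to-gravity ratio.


BU:GU = IBU / OG_points
BU:GU = 54 / 46

1.1739


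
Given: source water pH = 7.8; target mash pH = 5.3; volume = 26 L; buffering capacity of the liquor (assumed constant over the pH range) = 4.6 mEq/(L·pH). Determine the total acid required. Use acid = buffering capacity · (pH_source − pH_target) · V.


acid = 4.6 · (7.8 − 5.3) · 26

299.0000 mEq


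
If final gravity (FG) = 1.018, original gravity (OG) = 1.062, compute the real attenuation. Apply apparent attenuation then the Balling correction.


AA = (OG−FG)/(OG−1)·100;  RA = AA·0.8192
AA = (1.062 − 1.018)/(1.062 − 1)·100 = 70.9677
RA = 70.9677·0.8192

58.1368 %


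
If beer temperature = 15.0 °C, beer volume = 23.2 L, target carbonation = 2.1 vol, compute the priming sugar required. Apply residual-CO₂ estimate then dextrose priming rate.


residual = 14.695·(0.01821 + 0.09011·e^(−0.04·T));  sugar = (target − residual)·4.0·V
residual = 14.695·(0.01821 + 0.09011·e^(−0.04·15.0)) = 0.9943
sugar = (2.1 − 0.9943)·4.0·23.2

102.6077 g


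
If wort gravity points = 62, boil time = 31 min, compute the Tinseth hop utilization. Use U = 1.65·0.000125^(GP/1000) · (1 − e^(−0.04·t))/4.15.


bigness = 1.65·0.000125^(62/1000) = 0.9451
boil_factor = (1 − e^(−0.04·31))/4.15 = 0.1712
U = 0.9451 · 0.1712

0.1618


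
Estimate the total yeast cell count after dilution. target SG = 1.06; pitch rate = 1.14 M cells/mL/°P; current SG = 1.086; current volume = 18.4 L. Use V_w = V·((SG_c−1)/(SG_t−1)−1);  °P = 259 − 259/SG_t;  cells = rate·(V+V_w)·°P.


V_w = 18.4·((1.086−1)/(1.06−1)−1) = 7.9733
V_final = 18.4 + 7.9733 = 26.3733
°P = 259 − 259/1.06 = 14.6604
cells = 1.14·26.3733·14.6604

440.7730 billion cells


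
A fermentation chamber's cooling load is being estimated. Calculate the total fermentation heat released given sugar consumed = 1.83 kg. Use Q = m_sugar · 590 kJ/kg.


Q = 1.83 · 590

1079.7000 kJ


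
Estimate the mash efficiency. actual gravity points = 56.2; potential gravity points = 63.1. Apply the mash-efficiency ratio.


efficiency = actual / potential × 100
efficiency = 56.2 / 63.1 × 100

89.0650 %


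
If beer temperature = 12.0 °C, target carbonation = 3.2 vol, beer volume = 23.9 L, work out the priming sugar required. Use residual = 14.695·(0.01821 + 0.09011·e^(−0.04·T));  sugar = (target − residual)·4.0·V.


residual = 14.695·(0.01821 + 0.09011·e^(−0.04·12.0)) = 1.0870
sugar = (3.2 − 1.0870)·4.0·23.9

202.0058 g


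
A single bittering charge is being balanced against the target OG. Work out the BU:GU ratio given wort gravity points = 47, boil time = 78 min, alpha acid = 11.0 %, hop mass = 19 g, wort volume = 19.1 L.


U = 1.65·0.000125^(GP/1000)·(1−e^(−0.04t))/4.15;  IBU = (α/100)·m·U·1000/V;  BU:GU = IBU/GP
U = 1.65·0.000125^(47/1000)·(1−e^(−0.04·78))/4.15 = 0.2491
IBU = (11.0/100)·19·0.2491·1000/19.1 = 27.2578
BU:GU = 27.2578/47

0.5800


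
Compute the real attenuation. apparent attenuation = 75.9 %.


RA = AA · 0.8192
RA = 75.9 · 0.8192

62.1773 %


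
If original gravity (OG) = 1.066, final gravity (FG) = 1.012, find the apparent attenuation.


AA = (OG − FG)/(OG − 1) · 100
AA = (1.066 − 1.012)/(1.066 − 1) · 100

81.8182 %
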